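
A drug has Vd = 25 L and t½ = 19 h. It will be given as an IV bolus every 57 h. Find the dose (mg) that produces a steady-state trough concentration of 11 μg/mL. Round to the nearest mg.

1925 mg

τ/t½ = 57/19 ≈ 3, so f = (1/2)^(57/19) ≈ 0.125000.
Cmin,ss = (D/Vd)·f/(1−f), so D = Cmin,ss·Vd·(1−f)/f.
D = 11 × 25 × (1−f)/f ≈ 11 × 25 × 7.00000 ≈ 1925.00 mg.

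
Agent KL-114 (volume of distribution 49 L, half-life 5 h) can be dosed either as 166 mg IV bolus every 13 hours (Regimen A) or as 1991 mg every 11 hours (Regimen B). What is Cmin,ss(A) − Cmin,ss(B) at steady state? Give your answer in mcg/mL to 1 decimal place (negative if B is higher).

-10.6 mcg/mL

Regimen A: f = (1/2)^(13/5) ≈ 0.1649; Cmin,ss = (166/49)·f/(1−f) ≈ 0.669 mcg/mL.
Regimen B: f = (1/2)^(11/5) ≈ 0.2176; Cmin,ss = (1991/49)·f/(1−f) ≈ 11.301 mcg/mL.
Difference ≈ 0.669 − 11.301 ≈ -10.632 mcg/mL.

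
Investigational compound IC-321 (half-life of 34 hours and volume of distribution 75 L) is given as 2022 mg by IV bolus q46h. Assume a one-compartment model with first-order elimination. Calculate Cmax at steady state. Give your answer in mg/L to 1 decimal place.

44.3 mg/L

τ/t½ = 46/34 ≈ 1.3529, so fraction remaining f = (1/2)^(46/34) ≈ 0.3915.
Accumulation ratio R = 1/(1 − f) ≈ 1/0.6085 ≈ 1.6434.
Each bolus raises the concentration by D/Vd = 2022/75 ≈ 26.960 mg/L.
Steady-state peak Cmax,ss = C₀·R ≈ 26.960 × 1.6434 ≈ 44.306 mg/L.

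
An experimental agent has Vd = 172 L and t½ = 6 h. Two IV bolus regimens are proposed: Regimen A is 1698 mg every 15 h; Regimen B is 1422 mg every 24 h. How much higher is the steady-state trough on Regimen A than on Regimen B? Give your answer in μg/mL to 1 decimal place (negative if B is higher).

1.6 μg/mL

Regimen A: f = (1/2)^(15/6) ≈ 0.1768; Cmin,ss = (1698/172)·f/(1−f) ≈ 2.120 μg/mL.
Regimen B: f = (1/2)^(24/6) ≈ 0.0625; Cmin,ss = (1422/172)·f/(1−f) ≈ 0.551 μg/mL.
Difference ≈ 2.120 − 0.551 ≈ 1.569 μg/mL.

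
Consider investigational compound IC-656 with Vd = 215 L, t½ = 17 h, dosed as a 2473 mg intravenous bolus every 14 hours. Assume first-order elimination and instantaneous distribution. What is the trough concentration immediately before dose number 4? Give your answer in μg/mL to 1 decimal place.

f = (1/2)^(τ/t½) = (1/2)^(14/17) ≈ 0.5651.
C₀ = D/Vd = 2473/215 ≈ 11.502 μg/mL.
Before the 4th dose, 3 doses have been given. Superposition: Cmin = C₀·(f + f² + … + f^3).
≈ 11.502 × (0.5651 + 0.3193 + 0.1805) ≈ 11.502 × 1.0649 ≈ 12.248 μg/mL.

12.2 μg/mL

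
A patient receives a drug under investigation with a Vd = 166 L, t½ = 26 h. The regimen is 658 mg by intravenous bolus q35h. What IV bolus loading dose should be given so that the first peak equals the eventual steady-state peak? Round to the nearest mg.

f = (1/2)^(35/26) ≈ 0.393339; accumulation ratio R = 1/(1−f) ≈ 1.64837.
Loading dose to hit Cmax,ss on first dose: D_load = D_maint·R ≈ 658 × 1.64837 ≈ 1084.63 mg.

1085 mg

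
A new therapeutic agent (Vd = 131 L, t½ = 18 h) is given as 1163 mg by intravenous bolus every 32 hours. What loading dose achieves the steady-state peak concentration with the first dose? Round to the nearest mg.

f = (1/2)^(32/18) ≈ 0.291632; accumulation ratio R = 1/(1−f) ≈ 1.41170.
Loading dose to hit Cmax,ss on first dose: D_load = D_maint·R ≈ 1163 × 1.41170 ≈ 1641.81 mg.

1642 mg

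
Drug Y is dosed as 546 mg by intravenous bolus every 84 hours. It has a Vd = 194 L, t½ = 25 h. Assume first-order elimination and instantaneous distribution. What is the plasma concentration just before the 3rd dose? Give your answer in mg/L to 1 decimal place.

0.3 mg/L

f = (1/2)^(τ/t½) = (1/2)^(84/25) ≈ 0.0974.
C₀ = D/Vd = 546/194 ≈ 2.814 mg/L.
Before the 3rd dose, 2 doses have been given. Superposition: Cmin = C₀·(f + f²).
≈ 2.814 × (0.0974 + 0.0095) ≈ 2.814 × 0.1069 ≈ 0.301 mg/L.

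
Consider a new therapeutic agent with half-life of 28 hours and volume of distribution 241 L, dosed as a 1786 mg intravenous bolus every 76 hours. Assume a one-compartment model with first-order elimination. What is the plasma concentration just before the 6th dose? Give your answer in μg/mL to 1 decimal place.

1.3 μg/mL

f = (1/2)^(τ/t½) = (1/2)^(76/28) ≈ 0.1524.
C₀ = D/Vd = 1786/241 ≈ 7.411 μg/mL.
Before the 6th dose, 5 doses have been given. Superposition: Cmin = C₀·(f + f² + … + f^5).
≈ 7.411 × (0.1524 + 0.0232 + 0.0035 + 0.0005 + 0.0001) ≈ 7.411 × 0.1797 ≈ 1.332 μg/mL.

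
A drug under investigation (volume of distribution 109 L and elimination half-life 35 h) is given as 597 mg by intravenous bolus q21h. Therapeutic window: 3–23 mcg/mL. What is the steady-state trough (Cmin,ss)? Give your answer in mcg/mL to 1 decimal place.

10.6 mcg/mL

k = ln2/t½ = ln2/35 ≈ 0.019804 h⁻¹; fraction remaining f = e^(−kτ) = e^(−0.019804×21) ≈ 0.6598.
At steady state, accumulation factor R = 1/(1 − e^(−kτ)) ≈ 2.9394.
Single-dose peak C₀ = D/Vd = 597/109 ≈ 5.477 mcg/mL.
Steady-state peak Cmax,ss = C₀·R ≈ 5.477 × 2.9394 ≈ 16.099 mcg/mL.
Steady-state trough Cmin,ss = Cmax,ss·f ≈ 16.099 × 0.6598 ≈ 10.622 mcg/mL.
Trough 10.6 mcg/mL vs MEC 3 mcg/mL: adequate.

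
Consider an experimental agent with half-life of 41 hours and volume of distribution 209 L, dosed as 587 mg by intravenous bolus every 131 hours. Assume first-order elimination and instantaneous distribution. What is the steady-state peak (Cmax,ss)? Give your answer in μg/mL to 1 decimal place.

k = ln2/t½ = ln2/41 ≈ 0.016906 h⁻¹; fraction remaining f = e^(−kτ) = e^(−0.016906×131) ≈ 0.1092.
Accumulation ratio R = 1/(1 − f) ≈ 1/0.8908 ≈ 1.1226.
Single-dose peak C₀ = D/Vd = 587/209 ≈ 2.809 μg/mL.
Steady-state peak Cmax,ss = C₀·R ≈ 2.809 × 1.1226 ≈ 3.153 μg/mL.

3.2 μg/mL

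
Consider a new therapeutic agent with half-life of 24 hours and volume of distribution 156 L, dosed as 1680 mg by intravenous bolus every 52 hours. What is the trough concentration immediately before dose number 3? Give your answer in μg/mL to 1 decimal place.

f = (1/2)^(τ/t½) = (1/2)^(52/24) ≈ 0.2227.
C₀ = D/Vd = 1680/156 ≈ 10.769 μg/mL.
Before the 3rd dose, 2 doses have been given. Superposition: Cmin = C₀·(f + f²).
≈ 10.769 × (0.2227 + 0.0496) ≈ 10.769 × 0.2723 ≈ 2.932 μg/mL.

2.9 μg/mL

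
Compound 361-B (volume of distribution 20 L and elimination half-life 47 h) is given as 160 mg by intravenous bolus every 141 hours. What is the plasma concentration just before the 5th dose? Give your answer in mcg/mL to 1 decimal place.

1.1 mcg/mL

f = (1/2)^(τ/t½) = (1/2)^(141/47) ≈ 0.1250.
C₀ = D/Vd = 160/20 ≈ 8.000 mcg/mL.
Before the 5th dose, 4 doses have been given. Superposition: Cmin = C₀·(f + f² + … + f^4).
≈ 8.000 × (0.1250 + 0.0156 + 0.0020 + 0.0002) ≈ 8.000 × 0.1428 ≈ 1.142 mcg/mL.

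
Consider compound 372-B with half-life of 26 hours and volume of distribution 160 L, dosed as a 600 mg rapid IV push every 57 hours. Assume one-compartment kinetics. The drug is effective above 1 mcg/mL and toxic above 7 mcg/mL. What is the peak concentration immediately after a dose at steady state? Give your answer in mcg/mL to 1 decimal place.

4.8 mcg/mL

Over one 57-h interval, 57/26 ≈ 2.1923 half-lives elapse, leaving f ≈ 0.2188 of each dose.
Accumulation ratio R = 1/(1 − f) ≈ 1/0.7812 ≈ 1.2801.
Single-dose peak C₀ = D/Vd = 600/160 ≈ 3.750 mcg/mL.
Steady-state peak Cmax,ss = C₀·R ≈ 3.750 × 1.2801 ≈ 4.800 mcg/mL.
Peak 4.8 mcg/mL vs MTC 7 mcg/mL: below toxic threshold.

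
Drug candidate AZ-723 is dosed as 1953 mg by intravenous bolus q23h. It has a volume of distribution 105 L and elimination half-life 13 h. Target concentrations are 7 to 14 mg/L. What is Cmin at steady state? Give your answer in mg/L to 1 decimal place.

k = ln2/t½ = ln2/13 ≈ 0.053319 h⁻¹; fraction remaining f = e^(−kτ) = e^(−0.053319×23) ≈ 0.2934.
Each bolus raises the concentration by D/Vd = 1953/105 ≈ 18.600 mg/L.
Steady-state trough Cmin,ss = C₀·f/(1−f) ≈ 18.600 × 0.2934/0.7066 ≈ 7.723 mg/L.
Trough 7.7 mg/L vs MEC 7 mg/L: adequate.

7.7 mg/L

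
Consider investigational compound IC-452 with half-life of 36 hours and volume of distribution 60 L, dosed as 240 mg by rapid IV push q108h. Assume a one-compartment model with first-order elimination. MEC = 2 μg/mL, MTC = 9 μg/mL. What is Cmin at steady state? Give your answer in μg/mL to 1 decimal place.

0.6 μg/mL

The dosing interval is 3 half-lives, so f = 2^(−3) = 0.125.
At steady state, R = 1/(1 − 0.125) = 8/7.
Single-dose peak C₀ = D/Vd = 240/60 = 4 μg/mL.
Steady-state peak Cmax,ss = C₀·R = 4 × 8/7 ≈ 4.571 μg/mL.
Steady-state trough Cmin,ss = Cmax,ss·f ≈ 4.571 × 0.125 ≈ 0.571 μg/mL.
Trough 0.6 μg/mL vs MEC 2 μg/mL: subtherapeutic.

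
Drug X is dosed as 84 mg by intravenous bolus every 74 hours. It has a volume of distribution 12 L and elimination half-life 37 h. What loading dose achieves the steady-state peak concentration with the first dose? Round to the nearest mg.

f = (1/2)^(74/37) ≈ 0.250000; accumulation ratio R = 1/(1−f) ≈ 1.33333.
Loading dose to hit Cmax,ss on first dose: D_load = D_maint·R ≈ 84 × 1.33333 ≈ 112.00 mg.

112 mg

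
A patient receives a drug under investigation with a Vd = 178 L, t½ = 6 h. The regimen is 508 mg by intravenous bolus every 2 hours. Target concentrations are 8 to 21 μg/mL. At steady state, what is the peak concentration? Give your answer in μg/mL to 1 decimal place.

k = ln2/t½ = ln2/6 ≈ 0.115525 h⁻¹; fraction remaining f = e^(−kτ) = e^(−0.115525×2) ≈ 0.7937.
At steady state, accumulation factor R = 1/(1 − e^(−kτ)) ≈ 4.8473.
Each bolus raises the concentration by D/Vd = 508/178 ≈ 2.854 μg/mL.
Cmax,ss = C₀/(1 − f) ≈ 2.854/0.2063 ≈ 13.834 μg/mL.
Peak 13.8 μg/mL vs MTC 21 μg/mL: below toxic threshold.

13.8 μg/mL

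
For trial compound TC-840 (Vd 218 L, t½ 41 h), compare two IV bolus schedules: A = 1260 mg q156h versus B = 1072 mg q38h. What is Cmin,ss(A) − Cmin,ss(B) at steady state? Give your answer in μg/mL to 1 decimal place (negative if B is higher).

-5.0 μg/mL

Regimen A: f = (1/2)^(156/41) ≈ 0.0716; Cmin,ss = (1260/218)·f/(1−f) ≈ 0.446 μg/mL.
Regimen B: f = (1/2)^(38/41) ≈ 0.5260; Cmin,ss = (1072/218)·f/(1−f) ≈ 5.457 μg/mL.
Difference ≈ 0.446 − 5.457 ≈ -5.011 μg/mL.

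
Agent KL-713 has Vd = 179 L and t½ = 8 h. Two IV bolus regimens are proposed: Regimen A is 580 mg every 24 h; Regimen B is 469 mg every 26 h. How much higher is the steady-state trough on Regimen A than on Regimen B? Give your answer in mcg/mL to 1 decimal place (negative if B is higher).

Regimen A: f = (1/2)^(24/8) ≈ 0.1250; Cmin,ss = (580/179)·f/(1−f) ≈ 0.463 mcg/mL.
Regimen B: f = (1/2)^(26/8) ≈ 0.1051; Cmin,ss = (469/179)·f/(1−f) ≈ 0.308 mcg/mL.
Difference ≈ 0.463 − 0.308 ≈ 0.155 mcg/mL.

0.2 mcg/mL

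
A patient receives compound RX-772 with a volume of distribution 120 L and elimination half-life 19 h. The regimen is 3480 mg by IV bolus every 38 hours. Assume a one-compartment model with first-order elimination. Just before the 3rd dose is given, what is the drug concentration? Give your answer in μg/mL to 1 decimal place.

f = (1/2)^(τ/t½) = (1/2)^(38/19) ≈ 0.2500.
C₀ = D/Vd = 3480/120 ≈ 29.000 μg/mL.
Before the 3rd dose, 2 doses have been given. Superposition: Cmin = C₀·(f + f²).
≈ 29.000 × (0.2500 + 0.0625) ≈ 29.000 × 0.3125 ≈ 9.062 μg/mL.

9.1 μg/mL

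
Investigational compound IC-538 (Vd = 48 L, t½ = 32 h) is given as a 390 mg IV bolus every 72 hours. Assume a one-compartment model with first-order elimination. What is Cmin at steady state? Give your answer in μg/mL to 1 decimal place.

2.2 μg/mL

k = ln2/t½ = ln2/32 ≈ 0.021661 h⁻¹; fraction remaining f = e^(−kτ) = e^(−0.021661×72) ≈ 0.2102.
Accumulation ratio R = 1/(1 − f) ≈ 1/0.7898 ≈ 1.2661.
Single-dose peak C₀ = D/Vd = 390/48 ≈ 8.125 μg/mL.
Cmax,ss = C₀/(1 − f) ≈ 8.125/0.7898 ≈ 10.287 μg/mL.
Steady-state trough Cmin,ss = Cmax,ss·f ≈ 10.287 × 0.2102 ≈ 2.162 μg/mL.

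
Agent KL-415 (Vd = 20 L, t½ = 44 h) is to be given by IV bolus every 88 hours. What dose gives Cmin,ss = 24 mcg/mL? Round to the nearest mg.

τ/t½ = 88/44 ≈ 2, so f = (1/2)^(88/44) ≈ 0.250000.
Cmin,ss = (D/Vd)·f/(1−f), so D = Cmin,ss·Vd·(1−f)/f.
D = 24 × 20 × (1−f)/f ≈ 24 × 20 × 3.00000 ≈ 1440.00 mg.

1440 mg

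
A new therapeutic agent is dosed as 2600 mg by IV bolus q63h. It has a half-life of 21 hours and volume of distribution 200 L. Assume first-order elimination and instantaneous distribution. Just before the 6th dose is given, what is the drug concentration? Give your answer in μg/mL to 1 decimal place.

f = (1/2)^(τ/t½) = (1/2)^(63/21) ≈ 0.1250.
C₀ = D/Vd = 2600/200 ≈ 13.000 μg/mL.
Before the 6th dose, 5 doses have been given. Superposition: Cmin = C₀·(f + f² + … + f^5).
≈ 13.000 × (0.1250 + 0.0156 + 0.0020 + 0.0002 + 0.0000) ≈ 13.000 × 0.1428 ≈ 1.856 μg/mL.

1.9 μg/mL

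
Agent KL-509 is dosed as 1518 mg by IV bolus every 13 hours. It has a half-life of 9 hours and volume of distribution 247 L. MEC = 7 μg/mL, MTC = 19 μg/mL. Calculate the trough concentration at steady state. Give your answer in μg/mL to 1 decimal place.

3.6 μg/mL

Over one 13-h interval, 13/9 ≈ 1.4444 half-lives elapse, leaving f ≈ 0.3674 of each dose.
Single-dose peak C₀ = D/Vd = 1518/247 ≈ 6.146 μg/mL.
Steady-state trough Cmin,ss = C₀·f/(1−f) ≈ 6.146 × 0.3674/0.6326 ≈ 3.569 μg/mL.
Trough 3.6 μg/mL vs MEC 7 μg/mL: subtherapeutic.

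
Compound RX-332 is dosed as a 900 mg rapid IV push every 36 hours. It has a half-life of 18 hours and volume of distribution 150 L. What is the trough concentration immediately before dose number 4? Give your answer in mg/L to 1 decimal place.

f = (1/2)^(τ/t½) = (1/2)^(36/18) ≈ 0.2500.
C₀ = D/Vd = 900/150 ≈ 6.000 mg/L.
Before the 4th dose, 3 doses have been given. Superposition: Cmin = C₀·(f + f² + … + f^3).
≈ 6.000 × (0.2500 + 0.0625 + 0.0156) ≈ 6.000 × 0.3281 ≈ 1.969 mg/L.

2.0 mg/L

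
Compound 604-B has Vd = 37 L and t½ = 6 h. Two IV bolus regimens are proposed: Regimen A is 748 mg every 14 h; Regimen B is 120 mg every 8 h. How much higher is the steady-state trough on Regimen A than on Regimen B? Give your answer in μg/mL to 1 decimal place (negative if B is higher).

2.9 μg/mL

Regimen A: f = (1/2)^(14/6) ≈ 0.1984; Cmin,ss = (748/37)·f/(1−f) ≈ 5.004 μg/mL.
Regimen B: f = (1/2)^(8/6) ≈ 0.3969; Cmin,ss = (120/37)·f/(1−f) ≈ 2.134 μg/mL.
Difference ≈ 5.004 − 2.134 ≈ 2.870 μg/mL.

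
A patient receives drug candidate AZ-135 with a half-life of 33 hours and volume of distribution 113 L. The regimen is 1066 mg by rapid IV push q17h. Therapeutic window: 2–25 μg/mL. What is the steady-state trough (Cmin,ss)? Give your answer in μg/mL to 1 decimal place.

τ/t½ = 17/33 ≈ 0.51515, so fraction remaining f = (1/2)^(17/33) ≈ 0.6997.
Each bolus raises the concentration by D/Vd = 1066/113 ≈ 9.434 μg/mL.
Steady-state trough Cmin,ss = C₀·f/(1−f) ≈ 9.434 × 0.6997/0.3003 ≈ 21.981 μg/mL.
Trough 22.0 μg/mL vs MEC 2 μg/mL: adequate.

22.0 μg/mL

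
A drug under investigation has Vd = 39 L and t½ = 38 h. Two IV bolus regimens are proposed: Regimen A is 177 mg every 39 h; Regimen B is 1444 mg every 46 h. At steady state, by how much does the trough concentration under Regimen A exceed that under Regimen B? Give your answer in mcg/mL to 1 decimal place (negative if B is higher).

-23.8 mcg/mL

Regimen A: f = (1/2)^(39/38) ≈ 0.4910; Cmin,ss = (177/39)·f/(1−f) ≈ 4.378 mcg/mL.
Regimen B: f = (1/2)^(46/38) ≈ 0.4321; Cmin,ss = (1444/39)·f/(1−f) ≈ 28.172 mcg/mL.
Difference ≈ 4.378 − 28.172 ≈ -23.794 mcg/mL.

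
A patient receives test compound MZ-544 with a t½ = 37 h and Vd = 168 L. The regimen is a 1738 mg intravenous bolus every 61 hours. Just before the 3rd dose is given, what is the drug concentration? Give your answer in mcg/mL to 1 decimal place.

4.4 mcg/mL

f = (1/2)^(τ/t½) = (1/2)^(61/37) ≈ 0.3189.
C₀ = D/Vd = 1738/168 ≈ 10.345 mcg/mL.
Before the 3rd dose, 2 doses have been given. Superposition: Cmin = C₀·(f + f²).
≈ 10.345 × (0.3189 + 0.1017) ≈ 10.345 × 0.4206 ≈ 4.351 mcg/mL.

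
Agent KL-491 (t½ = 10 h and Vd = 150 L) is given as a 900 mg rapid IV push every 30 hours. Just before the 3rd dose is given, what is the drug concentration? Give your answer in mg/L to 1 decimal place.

0.8 mg/L

f = (1/2)^(τ/t½) = (1/2)^(30/10) ≈ 0.1250.
C₀ = D/Vd = 900/150 ≈ 6.000 mg/L.
Before the 3rd dose, 2 doses have been given. Superposition: Cmin = C₀·(f + f²).
≈ 6.000 × (0.1250 + 0.0156) ≈ 6.000 × 0.1406 ≈ 0.844 mg/L.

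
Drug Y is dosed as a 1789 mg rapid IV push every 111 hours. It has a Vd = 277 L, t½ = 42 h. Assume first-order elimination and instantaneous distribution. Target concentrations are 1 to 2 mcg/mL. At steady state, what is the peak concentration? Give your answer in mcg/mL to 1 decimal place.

k = ln2/t½ = ln2/42 ≈ 0.016504 h⁻¹; fraction remaining f = e^(−kτ) = e^(−0.016504×111) ≈ 0.1601.
Accumulation ratio R = 1/(1 − f) ≈ 1/0.8399 ≈ 1.1906.
Each bolus raises the concentration by D/Vd = 1789/277 ≈ 6.458 mcg/mL.
Steady-state peak Cmax,ss = C₀·R ≈ 6.458 × 1.1906 ≈ 7.689 mcg/mL.
Peak 7.7 mcg/mL vs MTC 2 mcg/mL: exceeds toxic threshold.

7.7 mcg/mL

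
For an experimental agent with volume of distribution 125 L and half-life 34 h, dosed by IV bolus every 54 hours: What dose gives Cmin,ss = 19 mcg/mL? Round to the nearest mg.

τ/t½ = 54/34 ≈ 1.5882, so f = (1/2)^(54/34) ≈ 0.332578.
Cmin,ss = (D/Vd)·f/(1−f), so D = Cmin,ss·Vd·(1−f)/f.
D = 19 × 125 × (1−f)/f ≈ 19 × 125 × 2.00681 ≈ 4766.17 mg.

4766 mg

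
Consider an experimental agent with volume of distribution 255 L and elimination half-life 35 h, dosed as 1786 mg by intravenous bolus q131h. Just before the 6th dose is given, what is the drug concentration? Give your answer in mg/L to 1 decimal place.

0.6 mg/L

f = (1/2)^(τ/t½) = (1/2)^(131/35) ≈ 0.0747.
C₀ = D/Vd = 1786/255 ≈ 7.004 mg/L.
Before the 6th dose, 5 doses have been given. Superposition: Cmin = C₀·(f + f² + … + f^5).
≈ 7.004 × (0.0747 + 0.0056 + 0.0004 + 0.0000 + 0.0000) ≈ 7.004 × 0.0807 ≈ 0.565 mg/L.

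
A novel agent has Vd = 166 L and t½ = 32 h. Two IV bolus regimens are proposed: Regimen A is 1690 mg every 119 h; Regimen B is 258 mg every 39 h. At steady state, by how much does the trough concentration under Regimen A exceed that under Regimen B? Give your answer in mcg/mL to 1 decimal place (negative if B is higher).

Regimen A: f = (1/2)^(119/32) ≈ 0.0760; Cmin,ss = (1690/166)·f/(1−f) ≈ 0.837 mcg/mL.
Regimen B: f = (1/2)^(39/32) ≈ 0.4297; Cmin,ss = (258/166)·f/(1−f) ≈ 1.171 mcg/mL.
Difference ≈ 0.837 − 1.171 ≈ -0.334 mcg/mL.

-0.3 mcg/mL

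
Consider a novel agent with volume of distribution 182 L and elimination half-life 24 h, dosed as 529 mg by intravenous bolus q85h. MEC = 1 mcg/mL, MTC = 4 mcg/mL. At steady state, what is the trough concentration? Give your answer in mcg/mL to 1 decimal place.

0.3 mcg/mL

τ/t½ = 85/24 ≈ 3.5417, so fraction remaining f = (1/2)^(85/24) ≈ 0.0859.
At steady state, accumulation factor R = 1/(1 − e^(−kτ)) ≈ 1.0940.
Single-dose peak C₀ = D/Vd = 529/182 ≈ 2.907 mcg/mL.
Steady-state peak Cmax,ss = C₀·R ≈ 2.907 × 1.0940 ≈ 3.180 mcg/mL.
Steady-state trough Cmin,ss = Cmax,ss·f ≈ 3.180 × 0.0859 ≈ 0.273 mcg/mL.
Trough 0.3 mcg/mL vs MEC 1 mcg/mL: subtherapeutic.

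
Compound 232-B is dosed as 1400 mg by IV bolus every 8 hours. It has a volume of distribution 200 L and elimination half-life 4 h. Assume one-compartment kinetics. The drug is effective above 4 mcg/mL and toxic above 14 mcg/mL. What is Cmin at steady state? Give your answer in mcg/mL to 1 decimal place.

2.3 mcg/mL

τ = 8 h = 2 half-lives, so f = (1/2)^2 = 0.25.
Accumulation ratio R = 1/(1 − f) = 1/0.75 = 4/3.
Single-dose peak C₀ = D/Vd = 1400/200 = 7 mcg/mL.
Steady-state peak Cmax,ss = C₀·R = 7 × 4/3 ≈ 9.333 mcg/mL.
Steady-state trough Cmin,ss = Cmax,ss·f ≈ 9.333 × 0.25 ≈ 2.333 mcg/mL.
Trough 2.3 mcg/mL vs MEC 4 mcg/mL: subtherapeutic.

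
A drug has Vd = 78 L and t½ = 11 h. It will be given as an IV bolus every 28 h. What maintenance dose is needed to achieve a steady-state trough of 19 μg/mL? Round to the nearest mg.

τ/t½ = 28/11 ≈ 2.5455, so f = (1/2)^(28/11) ≈ 0.171294.
Cmin,ss = (D/Vd)·f/(1−f), so D = Cmin,ss·Vd·(1−f)/f.
D = 19 × 78 × (1−f)/f ≈ 19 × 78 × 4.83792 ≈ 7169.80 mg.

7170 mg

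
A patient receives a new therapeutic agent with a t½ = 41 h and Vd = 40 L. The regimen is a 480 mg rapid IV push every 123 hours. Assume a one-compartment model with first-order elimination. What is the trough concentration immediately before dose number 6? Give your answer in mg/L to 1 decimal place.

f = (1/2)^(τ/t½) = (1/2)^(123/41) ≈ 0.1250.
C₀ = D/Vd = 480/40 ≈ 12.000 mg/L.
Before the 6th dose, 5 doses have been given. Superposition: Cmin = C₀·(f + f² + … + f^5).
≈ 12.000 × (0.1250 + 0.0156 + 0.0020 + 0.0002 + 0.0000) ≈ 12.000 × 0.1428 ≈ 1.714 mg/L.

1.7 mg/L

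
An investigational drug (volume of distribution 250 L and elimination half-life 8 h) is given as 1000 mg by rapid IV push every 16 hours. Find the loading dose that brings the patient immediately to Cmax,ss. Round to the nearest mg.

f = (1/2)^(16/8) ≈ 0.250000; accumulation ratio R = 1/(1−f) ≈ 1.33333.
Loading dose to hit Cmax,ss on first dose: D_load = D_maint·R ≈ 1000 × 1.33333 ≈ 1333.33 mg.

1333 mg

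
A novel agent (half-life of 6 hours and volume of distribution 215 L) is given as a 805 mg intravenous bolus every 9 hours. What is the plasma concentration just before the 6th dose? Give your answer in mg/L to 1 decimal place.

2.0 mg/L

f = (1/2)^(τ/t½) = (1/2)^(9/6) ≈ 0.3536.
C₀ = D/Vd = 805/215 ≈ 3.744 mg/L.
Before the 6th dose, 5 doses have been given. Superposition: Cmin = C₀·(f + f² + … + f^5).
≈ 3.744 × (0.3536 + 0.1250 + 0.0442 + 0.0156 + 0.0055) ≈ 3.744 × 0.5439 ≈ 2.036 mg/L.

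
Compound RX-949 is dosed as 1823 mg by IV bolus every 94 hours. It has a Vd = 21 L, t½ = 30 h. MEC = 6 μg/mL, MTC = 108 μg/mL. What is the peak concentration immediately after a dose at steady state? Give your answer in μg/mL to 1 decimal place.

98.0 μg/mL

k = ln2/t½ = ln2/30 ≈ 0.023105 h⁻¹; fraction remaining f = e^(−kτ) = e^(−0.023105×94) ≈ 0.1140.
Accumulation ratio R = 1/(1 − f) ≈ 1/0.8860 ≈ 1.1287.
Single-dose peak C₀ = D/Vd = 1823/21 ≈ 86.810 μg/mL.
Cmax,ss = C₀/(1 − f) ≈ 86.810/0.8860 ≈ 97.980 μg/mL.
Peak 98.0 μg/mL vs MTC 108 μg/mL: below toxic threshold.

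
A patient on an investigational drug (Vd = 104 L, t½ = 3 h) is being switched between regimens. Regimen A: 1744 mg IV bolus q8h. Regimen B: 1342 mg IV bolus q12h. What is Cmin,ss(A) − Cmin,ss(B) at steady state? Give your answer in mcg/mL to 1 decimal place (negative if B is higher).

Regimen A: f = (1/2)^(8/3) ≈ 0.1575; Cmin,ss = (1744/104)·f/(1−f) ≈ 3.135 mcg/mL.
Regimen B: f = (1/2)^(12/3) ≈ 0.0625; Cmin,ss = (1342/104)·f/(1−f) ≈ 0.860 mcg/mL.
Difference ≈ 3.135 − 0.860 ≈ 2.275 mcg/mL.

2.3 mcg/mL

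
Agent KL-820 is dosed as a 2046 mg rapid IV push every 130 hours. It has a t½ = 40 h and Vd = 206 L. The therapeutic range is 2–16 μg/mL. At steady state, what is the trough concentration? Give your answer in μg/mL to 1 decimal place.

1.2 μg/mL

τ/t½ = 130/40 ≈ 3.25, so fraction remaining f = (1/2)^(130/40) ≈ 0.1051.
Accumulation ratio R = 1/(1 − f) ≈ 1/0.8949 ≈ 1.1174.
Each bolus raises the concentration by D/Vd = 2046/206 ≈ 9.932 μg/mL.
Steady-state peak Cmax,ss = C₀·R ≈ 9.932 × 1.1174 ≈ 11.098 μg/mL.
One interval later, Cmin,ss = Cmax,ss·e^(−kτ) ≈ 11.098 × 0.1051 ≈ 1.166 μg/mL.
Trough 1.2 μg/mL vs MEC 2 μg/mL: subtherapeutic.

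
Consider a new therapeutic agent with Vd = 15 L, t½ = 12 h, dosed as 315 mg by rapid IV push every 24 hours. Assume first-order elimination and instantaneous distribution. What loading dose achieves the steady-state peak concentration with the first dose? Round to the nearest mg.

f = (1/2)^(24/12) ≈ 0.250000; accumulation ratio R = 1/(1−f) ≈ 1.33333.
Loading dose to hit Cmax,ss on first dose: D_load = D_maint·R ≈ 315 × 1.33333 ≈ 420.00 mg.

420 mg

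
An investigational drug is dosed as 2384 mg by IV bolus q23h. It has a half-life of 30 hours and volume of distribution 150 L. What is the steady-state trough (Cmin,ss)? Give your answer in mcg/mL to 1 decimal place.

22.7 mcg/mL

Over one 23-h interval, 23/30 ≈ 0.76667 half-lives elapse, leaving f ≈ 0.5878 of each dose.
Each bolus raises the concentration by D/Vd = 2384/150 ≈ 15.893 mcg/mL.
Steady-state trough Cmin,ss = C₀·f/(1−f) ≈ 15.893 × 0.5878/0.4122 ≈ 22.664 mcg/mL.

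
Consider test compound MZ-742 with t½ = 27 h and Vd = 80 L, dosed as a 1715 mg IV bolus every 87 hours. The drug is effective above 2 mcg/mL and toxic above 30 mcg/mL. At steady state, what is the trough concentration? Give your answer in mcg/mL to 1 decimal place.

Over one 87-h interval, 87/27 ≈ 3.2222 half-lives elapse, leaving f ≈ 0.1072 of each dose.
Each bolus raises the concentration by D/Vd = 1715/80 ≈ 21.438 mcg/mL.
Steady-state trough Cmin,ss = C₀·f/(1−f) ≈ 21.438 × 0.1072/0.8928 ≈ 2.574 mcg/mL.
Trough 2.6 mcg/mL vs MEC 2 mcg/mL: adequate.

2.6 mcg/mL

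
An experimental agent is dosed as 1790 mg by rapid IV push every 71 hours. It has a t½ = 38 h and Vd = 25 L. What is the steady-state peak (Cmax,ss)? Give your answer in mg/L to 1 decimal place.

98.6 mg/L

Over one 71-h interval, 71/38 ≈ 1.8684 half-lives elapse, leaving f ≈ 0.2739 of each dose.
At steady state, accumulation factor R = 1/(1 − e^(−kτ)) ≈ 1.3772.
Single-dose peak C₀ = D/Vd = 1790/25 ≈ 71.600 mg/L.
Steady-state peak Cmax,ss = C₀·R ≈ 71.600 × 1.3772 ≈ 98.608 mg/L.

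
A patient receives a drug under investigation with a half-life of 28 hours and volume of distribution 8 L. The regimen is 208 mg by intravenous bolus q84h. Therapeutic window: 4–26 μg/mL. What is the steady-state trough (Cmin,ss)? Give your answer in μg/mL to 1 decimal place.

τ = 84 h = 3 half-lives, so f = (1/2)^3 = 0.125.
Accumulation ratio R = 1/(1 − f) = 1/0.875 = 8/7.
Single-dose peak C₀ = D/Vd = 208/8 = 26 μg/mL.
Steady-state peak Cmax,ss = C₀·R = 26 × 8/7 ≈ 29.714 μg/mL.
Steady-state trough Cmin,ss = Cmax,ss·f ≈ 29.714 × 0.125 ≈ 3.714 μg/mL.
Trough 3.7 μg/mL vs MEC 4 μg/mL: subtherapeutic.

3.7 μg/mL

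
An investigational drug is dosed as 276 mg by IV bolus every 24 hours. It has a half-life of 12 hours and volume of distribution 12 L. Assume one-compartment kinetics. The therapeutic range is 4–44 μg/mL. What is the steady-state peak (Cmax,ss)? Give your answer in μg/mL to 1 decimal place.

τ = 24 h = 2 half-lives, so f = (1/2)^2 = 0.25.
Accumulation ratio R = 1/(1 − f) = 1/0.75 = 4/3.
Single-dose peak C₀ = D/Vd = 276/12 = 23 μg/mL.
Steady-state peak Cmax,ss = C₀·R = 23 × 4/3 ≈ 30.667 μg/mL.
Peak 30.7 μg/mL vs MTC 44 μg/mL: below toxic threshold.

30.7 μg/mL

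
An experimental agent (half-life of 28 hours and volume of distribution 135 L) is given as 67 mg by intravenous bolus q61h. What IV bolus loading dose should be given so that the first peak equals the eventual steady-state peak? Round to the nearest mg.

86 mg

f = (1/2)^(61/28) ≈ 0.220894; accumulation ratio R = 1/(1−f) ≈ 1.28352.
Loading dose to hit Cmax,ss on first dose: D_load = D_maint·R ≈ 67 × 1.28352 ≈ 86.00 mg.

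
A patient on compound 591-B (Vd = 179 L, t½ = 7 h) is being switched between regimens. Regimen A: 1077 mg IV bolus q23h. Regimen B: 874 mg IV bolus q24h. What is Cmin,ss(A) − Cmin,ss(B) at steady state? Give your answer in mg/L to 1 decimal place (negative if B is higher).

0.2 mg/L

Regimen A: f = (1/2)^(23/7) ≈ 0.1025; Cmin,ss = (1077/179)·f/(1−f) ≈ 0.687 mg/L.
Regimen B: f = (1/2)^(24/7) ≈ 0.0929; Cmin,ss = (874/179)·f/(1−f) ≈ 0.500 mg/L.
Difference ≈ 0.687 − 0.500 ≈ 0.187 mg/L.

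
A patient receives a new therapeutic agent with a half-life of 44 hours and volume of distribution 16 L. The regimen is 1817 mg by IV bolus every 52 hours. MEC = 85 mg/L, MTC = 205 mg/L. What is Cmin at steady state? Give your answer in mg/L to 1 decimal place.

89.5 mg/L

k = ln2/t½ = ln2/44 ≈ 0.015753 h⁻¹; fraction remaining f = e^(−kτ) = e^(−0.015753×52) ≈ 0.4408.
At steady state, accumulation factor R = 1/(1 − e^(−kτ)) ≈ 1.7883.
Single-dose peak C₀ = D/Vd = 1817/16 ≈ 113.562 mg/L.
Steady-state peak Cmax,ss = C₀·R ≈ 113.562 × 1.7883 ≈ 203.083 mg/L.
Steady-state trough Cmin,ss = Cmax,ss·f ≈ 203.083 × 0.4408 ≈ 89.519 mg/L.
Trough 89.5 mg/L vs MEC 85 mg/L: adequate.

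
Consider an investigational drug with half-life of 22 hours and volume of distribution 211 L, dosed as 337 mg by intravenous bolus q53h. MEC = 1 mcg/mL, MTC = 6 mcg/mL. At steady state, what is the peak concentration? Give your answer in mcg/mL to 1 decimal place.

2.0 mcg/mL

Over one 53-h interval, 53/22 ≈ 2.4091 half-lives elapse, leaving f ≈ 0.1883 of each dose.
Accumulation ratio R = 1/(1 − f) ≈ 1/0.8117 ≈ 1.2320.
Each bolus raises the concentration by D/Vd = 337/211 ≈ 1.597 mcg/mL.
Steady-state peak Cmax,ss = C₀·R ≈ 1.597 × 1.2320 ≈ 1.968 mcg/mL.
Peak 2.0 mcg/mL vs MTC 6 mcg/mL: below toxic threshold.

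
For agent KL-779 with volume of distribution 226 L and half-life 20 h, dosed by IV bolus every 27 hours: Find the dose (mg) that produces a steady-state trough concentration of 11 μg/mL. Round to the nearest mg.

τ/t½ = 27/20 ≈ 1.35, so f = (1/2)^(27/20) ≈ 0.392292.
Cmin,ss = (D/Vd)·f/(1−f), so D = Cmin,ss·Vd·(1−f)/f.
D = 11 × 226 × (1−f)/f ≈ 11 × 226 × 1.54912 ≈ 3851.11 mg.

3851 mg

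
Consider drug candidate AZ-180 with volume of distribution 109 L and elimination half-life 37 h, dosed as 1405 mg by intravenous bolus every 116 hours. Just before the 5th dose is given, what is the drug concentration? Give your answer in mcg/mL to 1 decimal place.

f = (1/2)^(τ/t½) = (1/2)^(116/37) ≈ 0.1138.
C₀ = D/Vd = 1405/109 ≈ 12.890 mcg/mL.
Before the 5th dose, 4 doses have been given. Superposition: Cmin = C₀·(f + f² + … + f^4).
≈ 12.890 × (0.1138 + 0.0130 + 0.0015 + 0.0002) ≈ 12.890 × 0.1285 ≈ 1.656 mcg/mL.

1.7 mcg/mL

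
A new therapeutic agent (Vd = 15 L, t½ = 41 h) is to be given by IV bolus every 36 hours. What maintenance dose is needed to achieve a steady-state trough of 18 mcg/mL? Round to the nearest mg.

226 mg

τ/t½ = 36/41 ≈ 0.87805, so f = (1/2)^(36/41) ≈ 0.544103.
Cmin,ss = (D/Vd)·f/(1−f), so D = Cmin,ss·Vd·(1−f)/f.
D = 18 × 15 × (1−f)/f ≈ 18 × 15 × 0.83789 ≈ 226.23 mg.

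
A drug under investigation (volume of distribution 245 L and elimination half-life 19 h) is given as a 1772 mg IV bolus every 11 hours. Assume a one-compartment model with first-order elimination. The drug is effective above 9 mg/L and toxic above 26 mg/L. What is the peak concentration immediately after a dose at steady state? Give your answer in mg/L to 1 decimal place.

τ/t½ = 11/19 ≈ 0.57895, so fraction remaining f = (1/2)^(11/19) ≈ 0.6695.
Accumulation ratio R = 1/(1 − f) ≈ 1/0.3305 ≈ 3.0257.
Each bolus raises the concentration by D/Vd = 1772/245 ≈ 7.233 mg/L.
Steady-state peak Cmax,ss = C₀·R ≈ 7.233 × 3.0257 ≈ 21.885 mg/L.
Peak 21.9 mg/L vs MTC 26 mg/L: below toxic threshold.

21.9 mg/L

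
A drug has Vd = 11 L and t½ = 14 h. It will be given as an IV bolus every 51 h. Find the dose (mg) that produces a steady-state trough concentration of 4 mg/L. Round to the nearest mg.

506 mg

τ/t½ = 51/14 ≈ 3.6429, so f = (1/2)^(51/14) ≈ 0.080055.
Cmin,ss = (D/Vd)·f/(1−f), so D = Cmin,ss·Vd·(1−f)/f.
D = 4 × 11 × (1−f)/f ≈ 4 × 11 × 11.49141 ≈ 505.62 mg.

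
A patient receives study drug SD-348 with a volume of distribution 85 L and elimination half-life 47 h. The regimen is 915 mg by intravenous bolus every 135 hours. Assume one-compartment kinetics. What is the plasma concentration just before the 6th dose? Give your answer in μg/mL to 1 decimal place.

f = (1/2)^(τ/t½) = (1/2)^(135/47) ≈ 0.1366.
C₀ = D/Vd = 915/85 ≈ 10.765 μg/mL.
Before the 6th dose, 5 doses have been given. Superposition: Cmin = C₀·(f + f² + … + f^5).
≈ 10.765 × (0.1366 + 0.0187 + 0.0025 + 0.0003 + 0.0000) ≈ 10.765 × 0.1581 ≈ 1.702 μg/mL.

1.7 μg/mL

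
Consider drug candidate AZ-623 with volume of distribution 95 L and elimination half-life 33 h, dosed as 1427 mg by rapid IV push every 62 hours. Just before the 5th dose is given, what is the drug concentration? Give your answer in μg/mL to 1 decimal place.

f = (1/2)^(τ/t½) = (1/2)^(62/33) ≈ 0.2719.
C₀ = D/Vd = 1427/95 ≈ 15.021 μg/mL.
Before the 5th dose, 4 doses have been given. Superposition: Cmin = C₀·(f + f² + … + f^4).
≈ 15.021 × (0.2719 + 0.0739 + 0.0201 + 0.0055) ≈ 15.021 × 0.3714 ≈ 5.579 μg/mL.

5.6 μg/mL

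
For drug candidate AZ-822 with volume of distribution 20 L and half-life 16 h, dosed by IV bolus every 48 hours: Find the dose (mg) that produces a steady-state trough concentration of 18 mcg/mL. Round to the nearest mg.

τ/t½ = 48/16 ≈ 3, so f = (1/2)^(48/16) ≈ 0.125000.
Cmin,ss = (D/Vd)·f/(1−f), so D = Cmin,ss·Vd·(1−f)/f.
D = 18 × 20 × (1−f)/f ≈ 18 × 20 × 7.00000 ≈ 2520.00 mg.

2520 mg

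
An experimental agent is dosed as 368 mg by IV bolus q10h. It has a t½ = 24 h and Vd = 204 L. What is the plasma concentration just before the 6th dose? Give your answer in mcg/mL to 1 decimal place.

f = (1/2)^(τ/t½) = (1/2)^(10/24) ≈ 0.7492.
C₀ = D/Vd = 368/204 ≈ 1.804 mcg/mL.
Before the 6th dose, 5 doses have been given. Superposition: Cmin = C₀·(f + f² + … + f^5).
≈ 1.804 × (0.7492 + 0.5613 + 0.4205 + 0.3151 + 0.2360) ≈ 1.804 × 2.2821 ≈ 4.117 mcg/mL.

4.1 mcg/mL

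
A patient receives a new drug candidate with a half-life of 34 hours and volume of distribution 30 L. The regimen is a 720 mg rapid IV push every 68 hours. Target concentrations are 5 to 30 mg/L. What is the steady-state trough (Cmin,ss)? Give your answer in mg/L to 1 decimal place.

τ = 68 h = 2 half-lives, so f = (1/2)^2 = 0.25.
At steady state, R = 1/(1 − 0.25) = 4/3.
Single-dose peak C₀ = D/Vd = 720/30 = 24 mg/L.
Steady-state peak Cmax,ss = C₀·R = 24 × 4/3 ≈ 32.000 mg/L.
Steady-state trough Cmin,ss = Cmax,ss·f ≈ 32.000 × 0.25 ≈ 8.000 mg/L.
Trough 8.0 mg/L vs MEC 5 mg/L: adequate.

8.0 mg/L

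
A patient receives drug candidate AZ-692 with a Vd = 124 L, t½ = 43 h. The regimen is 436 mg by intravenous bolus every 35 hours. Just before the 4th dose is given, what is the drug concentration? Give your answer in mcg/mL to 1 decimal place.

f = (1/2)^(τ/t½) = (1/2)^(35/43) ≈ 0.5688.
C₀ = D/Vd = 436/124 ≈ 3.516 mcg/mL.
Before the 4th dose, 3 doses have been given. Superposition: Cmin = C₀·(f + f² + … + f^3).
≈ 3.516 × (0.5688 + 0.3235 + 0.1840) ≈ 3.516 × 1.0763 ≈ 3.784 mcg/mL.

3.8 mcg/mL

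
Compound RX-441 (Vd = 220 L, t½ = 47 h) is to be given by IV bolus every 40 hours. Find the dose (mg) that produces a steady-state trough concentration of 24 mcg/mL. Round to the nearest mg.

τ/t½ = 40/47 ≈ 0.85106, so f = (1/2)^(40/47) ≈ 0.554376.
Cmin,ss = (D/Vd)·f/(1−f), so D = Cmin,ss·Vd·(1−f)/f.
D = 24 × 220 × (1−f)/f ≈ 24 × 220 × 0.80383 ≈ 4244.22 mg.

4244 mg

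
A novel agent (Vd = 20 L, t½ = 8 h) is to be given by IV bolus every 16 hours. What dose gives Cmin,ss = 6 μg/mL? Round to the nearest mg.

360 mg

τ/t½ = 16/8 ≈ 2, so f = (1/2)^(16/8) ≈ 0.250000.
Cmin,ss = (D/Vd)·f/(1−f), so D = Cmin,ss·Vd·(1−f)/f.
D = 6 × 20 × (1−f)/f ≈ 6 × 20 × 3.00000 ≈ 360.00 mg.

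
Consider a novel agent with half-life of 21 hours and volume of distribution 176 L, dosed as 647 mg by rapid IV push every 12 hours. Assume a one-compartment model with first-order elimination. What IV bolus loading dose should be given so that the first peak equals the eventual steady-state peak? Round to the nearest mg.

f = (1/2)^(12/21) ≈ 0.672950; accumulation ratio R = 1/(1−f) ≈ 3.05764.
Loading dose to hit Cmax,ss on first dose: D_load = D_maint·R ≈ 647 × 3.05764 ≈ 1978.29 mg.

1978 mg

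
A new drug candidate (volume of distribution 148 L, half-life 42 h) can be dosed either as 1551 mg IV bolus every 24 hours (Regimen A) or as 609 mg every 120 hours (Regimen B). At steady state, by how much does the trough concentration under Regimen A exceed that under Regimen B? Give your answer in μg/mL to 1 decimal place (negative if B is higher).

20.9 μg/mL

Regimen A: f = (1/2)^(24/42) ≈ 0.6730; Cmin,ss = (1551/148)·f/(1−f) ≈ 21.568 μg/mL.
Regimen B: f = (1/2)^(120/42) ≈ 0.1380; Cmin,ss = (609/148)·f/(1−f) ≈ 0.659 μg/mL.
Difference ≈ 21.568 − 0.659 ≈ 20.909 μg/mL.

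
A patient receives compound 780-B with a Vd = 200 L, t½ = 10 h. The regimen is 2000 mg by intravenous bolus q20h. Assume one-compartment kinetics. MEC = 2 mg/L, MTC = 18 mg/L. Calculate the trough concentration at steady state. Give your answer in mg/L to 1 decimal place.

3.3 mg/L

τ = 20 h = 2 half-lives, so f = (1/2)^2 = 0.25.
Accumulation ratio R = 1/(1 − f) = 1/0.75 = 4/3.
Single-dose peak C₀ = D/Vd = 2000/200 = 10 mg/L.
Steady-state peak Cmax,ss = C₀·R = 10 × 4/3 ≈ 13.333 mg/L.
Steady-state trough Cmin,ss = Cmax,ss·f ≈ 13.333 × 0.25 ≈ 3.333 mg/L.
Trough 3.3 mg/L vs MEC 2 mg/L: adequate.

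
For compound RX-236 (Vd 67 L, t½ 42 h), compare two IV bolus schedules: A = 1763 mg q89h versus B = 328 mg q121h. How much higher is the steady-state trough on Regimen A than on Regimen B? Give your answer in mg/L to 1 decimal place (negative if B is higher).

Regimen A: f = (1/2)^(89/42) ≈ 0.2302; Cmin,ss = (1763/67)·f/(1−f) ≈ 7.869 mg/L.
Regimen B: f = (1/2)^(121/42) ≈ 0.1358; Cmin,ss = (328/67)·f/(1−f) ≈ 0.769 mg/L.
Difference ≈ 7.869 − 0.769 ≈ 7.100 mg/L.

7.1 mg/L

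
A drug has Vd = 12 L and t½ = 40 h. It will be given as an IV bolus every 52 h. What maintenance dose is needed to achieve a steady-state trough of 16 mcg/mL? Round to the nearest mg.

τ/t½ = 52/40 ≈ 1.3, so f = (1/2)^(52/40) ≈ 0.406126.
Cmin,ss = (D/Vd)·f/(1−f), so D = Cmin,ss·Vd·(1−f)/f.
D = 16 × 12 × (1−f)/f ≈ 16 × 12 × 1.46229 ≈ 280.76 mg.

281 mg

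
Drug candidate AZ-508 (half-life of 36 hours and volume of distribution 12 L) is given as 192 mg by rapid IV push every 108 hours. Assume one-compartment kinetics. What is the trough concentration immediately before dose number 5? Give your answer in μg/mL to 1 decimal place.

f = (1/2)^(τ/t½) = (1/2)^(108/36) ≈ 0.1250.
C₀ = D/Vd = 192/12 ≈ 16.000 μg/mL.
Before the 5th dose, 4 doses have been given. Superposition: Cmin = C₀·(f + f² + … + f^4).
≈ 16.000 × (0.1250 + 0.0156 + 0.0020 + 0.0002) ≈ 16.000 × 0.1428 ≈ 2.285 μg/mL.

2.3 μg/mL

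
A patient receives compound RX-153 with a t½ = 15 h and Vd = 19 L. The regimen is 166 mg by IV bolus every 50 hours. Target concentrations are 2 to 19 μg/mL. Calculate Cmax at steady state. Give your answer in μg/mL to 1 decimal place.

9.7 μg/mL

τ/t½ = 50/15 ≈ 3.3333, so fraction remaining f = (1/2)^(50/15) ≈ 0.0992.
At steady state, accumulation factor R = 1/(1 − e^(−kτ)) ≈ 1.1101.
Each bolus raises the concentration by D/Vd = 166/19 ≈ 8.737 μg/mL.
Cmax,ss = C₀/(1 − f) ≈ 8.737/0.9008 ≈ 9.699 μg/mL.
Peak 9.7 μg/mL vs MTC 19 μg/mL: below toxic threshold.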